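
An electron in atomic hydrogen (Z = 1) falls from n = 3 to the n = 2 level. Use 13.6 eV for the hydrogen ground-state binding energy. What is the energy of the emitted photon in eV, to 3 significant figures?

E_3 = −13.60/9 = −1.511 eV and E_2 = −13.60/4 = −3.400 eV.
The photon energy is |E_3 − E_2| = 1.89 eV.

1.89 eV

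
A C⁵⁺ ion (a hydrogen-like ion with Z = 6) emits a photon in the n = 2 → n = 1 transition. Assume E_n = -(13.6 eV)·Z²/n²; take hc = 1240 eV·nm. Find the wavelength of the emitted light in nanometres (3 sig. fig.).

For Z = 6 the level energies scale as Z², so the effective Rydberg energy is 13.6 × 36 = 489.6 eV.
ΔE = 489.6 × (1/1² − 1/2²) = 489.6 × 0.7500 = 367.2 eV.
λ = hc/ΔE = 1240 / 367.2 = 3.38 nm.

3.38 nm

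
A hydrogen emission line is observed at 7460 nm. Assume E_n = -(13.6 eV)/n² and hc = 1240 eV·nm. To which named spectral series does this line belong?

Pfund

ΔE = 1240/7460 = 0.1662 eV.
This matches 13.6 × (1/5² − 1/6²), so n_f = 5: the Pfund series.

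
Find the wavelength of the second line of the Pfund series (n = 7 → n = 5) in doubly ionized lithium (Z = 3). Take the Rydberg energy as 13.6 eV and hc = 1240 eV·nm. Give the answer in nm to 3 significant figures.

The Pfund series terminates on n_f = 5; the second line has n_i = 5+2 = 7.
ΔE = 122.4 × (1/5² − 1/7²) = 2.398 eV.
λ = 1240 / 2.398 = 517 nm.

517 nm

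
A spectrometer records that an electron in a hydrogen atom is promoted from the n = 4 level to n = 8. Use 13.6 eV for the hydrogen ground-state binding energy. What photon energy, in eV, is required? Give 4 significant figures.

E_8 = −13.60/64 = −0.2125 eV and E_4 = −13.60/16 = −0.8500 eV.
The photon energy is |E_8 − E_4| = 0.6375 eV.

0.6375 eV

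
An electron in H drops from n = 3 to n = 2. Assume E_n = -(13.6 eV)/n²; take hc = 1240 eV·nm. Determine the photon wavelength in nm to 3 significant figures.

ΔE = 13.60 × (1/2² − 1/3²) = 13.60 × 0.1389 = 1.889 eV.
λ = hc/ΔE = 1240 / 1.889 = 656 nm.

656 nm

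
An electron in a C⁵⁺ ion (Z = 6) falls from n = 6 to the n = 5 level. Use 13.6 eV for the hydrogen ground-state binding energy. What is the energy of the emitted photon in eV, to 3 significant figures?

5.98 eV

The Bohr energies scale as Z², so for Z = 6: E_n = −489.6/n² eV.
E_6 = −489.6/36 = −13.60 eV and E_5 = −489.6/25 = −19.58 eV.
The photon energy is |E_6 − E_5| = 5.98 eV.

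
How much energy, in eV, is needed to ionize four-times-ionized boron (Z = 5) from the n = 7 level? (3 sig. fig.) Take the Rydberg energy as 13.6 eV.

E_n = −13.6 Z²/n² = −340.0/n² eV for Z = 5.
E_7 = −340.0/49 = −6.94 eV, so ionization (to E = 0) requires 6.94 eV.

6.94 eV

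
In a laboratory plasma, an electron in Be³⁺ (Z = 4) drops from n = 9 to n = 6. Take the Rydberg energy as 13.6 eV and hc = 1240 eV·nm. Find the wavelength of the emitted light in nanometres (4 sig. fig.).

For Z = 4 the level energies scale as Z², so the effective Rydberg energy is 13.6 × 16 = 217.6 eV.
ΔE = 217.6 × (1/6² − 1/9²) = 217.6 × 0.01543 = 3.358 eV.
λ = hc/ΔE = 1240 / 3.358 = 369.3 nm.

369.3 nm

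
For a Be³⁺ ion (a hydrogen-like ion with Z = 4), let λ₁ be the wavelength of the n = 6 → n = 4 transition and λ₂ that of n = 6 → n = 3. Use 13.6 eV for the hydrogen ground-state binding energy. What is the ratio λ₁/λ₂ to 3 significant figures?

λ ∝ 1/ΔE ∝ 1/(1/n_f² − 1/n_i²), and the Z² and hc factors cancel in the ratio.
λ₁/λ₂ = (1/3² − 1/6²)/(1/4² − 1/6²) = 0.08333/0.03472 = 2.40.

2.40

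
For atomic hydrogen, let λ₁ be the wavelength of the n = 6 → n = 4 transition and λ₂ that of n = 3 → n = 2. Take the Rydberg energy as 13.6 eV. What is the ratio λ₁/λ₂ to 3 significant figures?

λ ∝ 1/ΔE ∝ 1/(1/n_f² − 1/n_i²), and the Z² and hc factors cancel in the ratio.
λ₁/λ₂ = (1/2² − 1/3²)/(1/4² − 1/6²) = 0.1389/0.03472 = 4.00.

4.00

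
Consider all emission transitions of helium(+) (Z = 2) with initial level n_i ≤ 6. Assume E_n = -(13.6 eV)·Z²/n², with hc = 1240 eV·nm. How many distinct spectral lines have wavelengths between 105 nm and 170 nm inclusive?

Enumerate all n_i → n_f pairs with 1 ≤ n_f < n_i ≤ 6 and compute λ = 1240 / [13.6·4·(1/n_f² − 1/n_i²)].
Lines falling in [105, 170] nm: 5→2 (108.5 nm), 4→2 (121.6 nm), 3→2 (164.1 nm).

3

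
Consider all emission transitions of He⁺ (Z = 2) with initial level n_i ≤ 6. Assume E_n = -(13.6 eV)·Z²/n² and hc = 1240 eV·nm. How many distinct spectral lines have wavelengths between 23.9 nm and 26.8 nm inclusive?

Enumerate all n_i → n_f pairs with 1 ≤ n_f < n_i ≤ 6 and compute λ = 1240 / [13.6·4·(1/n_f² − 1/n_i²)].
Lines falling in [23.9, 26.8] nm: 4→1 (24.31 nm), 3→1 (25.64 nm).

2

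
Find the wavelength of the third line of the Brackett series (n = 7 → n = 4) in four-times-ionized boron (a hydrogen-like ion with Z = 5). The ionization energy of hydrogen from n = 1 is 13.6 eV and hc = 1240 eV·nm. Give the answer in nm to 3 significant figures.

86.6 nm

The Brackett series terminates on n_f = 4; the third line has n_i = 4+3 = 7.
ΔE = 340.0 × (1/4² − 1/7²) = 14.31 eV.
λ = 1240 / 14.31 = 86.6 nm.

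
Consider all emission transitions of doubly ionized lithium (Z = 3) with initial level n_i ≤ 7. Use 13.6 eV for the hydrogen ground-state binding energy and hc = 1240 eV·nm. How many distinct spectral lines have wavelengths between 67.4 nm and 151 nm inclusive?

Enumerate all n_i → n_f pairs with 1 ≤ n_f < n_i ≤ 7 and compute λ = 1240 / [13.6·9·(1/n_f² − 1/n_i²)].
Lines falling in [67.4, 151] nm: 3→2 (72.94 nm), 7→3 (111.7 nm), 6→3 (121.6 nm), 5→3 (142.5 nm).

4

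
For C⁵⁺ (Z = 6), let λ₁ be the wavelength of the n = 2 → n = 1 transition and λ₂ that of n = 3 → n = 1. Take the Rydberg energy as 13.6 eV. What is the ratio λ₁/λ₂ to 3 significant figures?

λ ∝ 1/ΔE ∝ 1/(1/n_f² − 1/n_i²), and the Z² and hc factors cancel in the ratio.
λ₁/λ₂ = (1/1² − 1/3²)/(1/1² − 1/2²) = 0.8889/0.7500 = 1.19.

1.19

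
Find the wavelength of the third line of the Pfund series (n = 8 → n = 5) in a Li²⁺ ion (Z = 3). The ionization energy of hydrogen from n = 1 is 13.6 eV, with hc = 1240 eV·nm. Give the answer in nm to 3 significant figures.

416 nm

The Pfund series terminates on n_f = 5; the third line has n_i = 5+3 = 8.
ΔE = 122.4 × (1/5² − 1/8²) = 2.984 eV.
λ = 1240 / 2.984 = 416 nm.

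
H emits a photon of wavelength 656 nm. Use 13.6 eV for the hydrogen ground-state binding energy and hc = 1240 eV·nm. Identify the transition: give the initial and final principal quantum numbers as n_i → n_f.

n_i = 3, n_f = 2

The photon energy is ΔE = hc/λ = 1240 / 656 = 1.890 eV.
With Z = 1, ΔE = 13.60 × (1/n_f² − 1/n_i²), so 1/n_f² − 1/n_i² = 0.1390.
Trying n_f = 2 gives 1/n_i² = 0.1110, i.e. n_i ≈ 3; this pair matches.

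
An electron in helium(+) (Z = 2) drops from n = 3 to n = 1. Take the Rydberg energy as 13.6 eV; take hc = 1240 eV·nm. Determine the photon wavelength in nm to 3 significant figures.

25.6 nm

For Z = 2 the level energies scale as Z², so the effective Rydberg energy is 13.6 × 4 = 54.40 eV.
ΔE = 54.40 × (1/1² − 1/3²) = 54.40 × 0.8889 = 48.36 eV.
λ = hc/ΔE = 1240 / 48.36 = 25.6 nm.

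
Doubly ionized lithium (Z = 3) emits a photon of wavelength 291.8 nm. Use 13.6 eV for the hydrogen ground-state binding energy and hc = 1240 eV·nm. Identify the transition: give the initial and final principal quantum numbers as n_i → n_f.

The photon energy is ΔE = hc/λ = 1240 / 291.8 = 4.249 eV.
With Z = 3, ΔE = 122.4 × (1/n_f² − 1/n_i²), so 1/n_f² − 1/n_i² = 0.03472.
Trying n_f = 4 gives 1/n_i² = 0.02778, i.e. n_i ≈ 6; this pair matches.

n_i = 6, n_f = 4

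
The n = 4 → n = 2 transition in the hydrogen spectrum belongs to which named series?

The series is set by the lower level: n_f = 2 is the Balmer series.

Balmer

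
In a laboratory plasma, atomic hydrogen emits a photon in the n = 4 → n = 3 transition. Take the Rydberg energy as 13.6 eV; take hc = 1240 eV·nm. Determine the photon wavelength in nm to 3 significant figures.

1880 nm

ΔE = 13.60 × (1/3² − 1/4²) = 13.60 × 0.04861 = 0.6611 eV.
λ = hc/ΔE = 1240 / 0.6611 = 1880 nm.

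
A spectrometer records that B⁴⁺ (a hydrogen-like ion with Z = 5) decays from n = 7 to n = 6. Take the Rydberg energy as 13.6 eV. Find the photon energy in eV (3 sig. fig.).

The Bohr energies scale as Z², so for Z = 5: E_n = −340.0/n² eV.
E_7 = −340.0/49 = −6.939 eV and E_6 = −340.0/36 = −9.444 eV.
The photon energy is |E_7 − E_6| = 2.51 eV.

2.51 eV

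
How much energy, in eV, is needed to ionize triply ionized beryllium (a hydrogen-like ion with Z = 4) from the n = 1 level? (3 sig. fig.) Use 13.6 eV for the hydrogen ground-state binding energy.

218 eV

E_n = −13.6 Z²/n² = −217.6/n² eV for Z = 4.
E_1 = −217.6/1 = −218 eV, so ionization (to E = 0) requires 218 eV.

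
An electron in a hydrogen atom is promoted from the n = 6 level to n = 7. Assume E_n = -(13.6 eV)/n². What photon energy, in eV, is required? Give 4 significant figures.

E_7 = −13.60/49 = −0.2776 eV and E_6 = −13.60/36 = −0.3778 eV.
The photon energy is |E_7 − E_6| = 0.1002 eV.

0.1002 eV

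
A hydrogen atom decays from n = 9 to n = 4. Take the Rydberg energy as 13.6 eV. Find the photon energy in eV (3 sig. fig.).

0.682 eV

E_9 = −13.60/81 = −0.1679 eV and E_4 = −13.60/16 = −0.8500 eV.
The photon energy is |E_9 − E_4| = 0.682 eV.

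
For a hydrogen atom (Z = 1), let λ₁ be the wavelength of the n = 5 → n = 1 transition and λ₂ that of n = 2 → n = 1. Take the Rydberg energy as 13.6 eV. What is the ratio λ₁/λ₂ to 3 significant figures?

λ ∝ 1/ΔE ∝ 1/(1/n_f² − 1/n_i²), and the Z² and hc factors cancel in the ratio.
λ₁/λ₂ = (1/1² − 1/2²)/(1/1² − 1/5²) = 0.7500/0.9600 = 0.781.

0.781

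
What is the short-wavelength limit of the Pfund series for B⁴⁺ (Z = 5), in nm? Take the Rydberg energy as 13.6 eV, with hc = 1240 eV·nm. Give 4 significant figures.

The Pfund series has lower level n_f = 5; the series limit corresponds to n_i → ∞.
ΔE_max = 13.6 × 25 / 5² = 13.60 eV.
λ_min = 1240 / 13.60 = 91.18 nm.

91.18 nm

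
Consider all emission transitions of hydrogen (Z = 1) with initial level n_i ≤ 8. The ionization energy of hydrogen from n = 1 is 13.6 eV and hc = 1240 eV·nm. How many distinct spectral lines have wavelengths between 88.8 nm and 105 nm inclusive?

Enumerate all n_i → n_f pairs with 1 ≤ n_f < n_i ≤ 8 and compute λ = 1240 / [13.6·1·(1/n_f² − 1/n_i²)].
Lines falling in [88.8, 105] nm: 8→1 (92.62 nm), 7→1 (93.08 nm), 6→1 (93.78 nm), 5→1 (94.98 nm), 4→1 (97.25 nm), 3→1 (102.6 nm).

6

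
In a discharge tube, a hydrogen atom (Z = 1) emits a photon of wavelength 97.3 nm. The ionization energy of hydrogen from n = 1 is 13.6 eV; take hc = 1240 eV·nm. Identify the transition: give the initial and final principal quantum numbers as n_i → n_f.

n_i = 4, n_f = 1

The photon energy is ΔE = hc/λ = 1240 / 97.3 = 12.74 eV.
With Z = 1, ΔE = 13.60 × (1/n_f² − 1/n_i²), so 1/n_f² − 1/n_i² = 0.9371.
Trying n_f = 1 gives 1/n_i² = 0.06293, i.e. n_i ≈ 4; this pair matches.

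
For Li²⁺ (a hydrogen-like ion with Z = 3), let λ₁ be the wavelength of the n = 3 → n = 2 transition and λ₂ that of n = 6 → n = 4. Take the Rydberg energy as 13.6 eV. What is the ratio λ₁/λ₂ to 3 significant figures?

0.250

λ ∝ 1/ΔE ∝ 1/(1/n_f² − 1/n_i²), and the Z² and hc factors cancel in the ratio.
λ₁/λ₂ = (1/4² − 1/6²)/(1/2² − 1/3²) = 0.03472/0.1389 = 0.250.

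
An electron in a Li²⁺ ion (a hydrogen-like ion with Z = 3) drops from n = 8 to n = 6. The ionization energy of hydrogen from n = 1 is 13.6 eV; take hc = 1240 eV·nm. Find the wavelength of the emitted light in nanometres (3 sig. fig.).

For Z = 3 the level energies scale as Z², so the effective Rydberg energy is 13.6 × 9 = 122.4 eV.
ΔE = 122.4 × (1/6² − 1/8²) = 122.4 × 0.01215 = 1.488 eV.
λ = hc/ΔE = 1240 / 1.488 = 834 nm.

834 nm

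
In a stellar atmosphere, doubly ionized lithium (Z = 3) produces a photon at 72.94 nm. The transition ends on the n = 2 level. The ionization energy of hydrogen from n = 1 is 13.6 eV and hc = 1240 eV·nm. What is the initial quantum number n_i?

n_i = 3

The photon energy is ΔE = hc/λ = 1240 / 72.94 = 17.00 eV.
With Z = 3, ΔE = 122.4 × (1/n_f² − 1/n_i²), so 1/n_f² − 1/n_i² = 0.1389.
With n_f = 2: 1/n_i² = 1/4 − 0.1389 = 0.1111, so n_i ≈ 3.00.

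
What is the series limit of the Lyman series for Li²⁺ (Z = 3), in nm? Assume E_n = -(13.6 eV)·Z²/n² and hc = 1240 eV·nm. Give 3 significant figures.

10.1 nm

The Lyman series has lower level n_f = 1; the series limit corresponds to n_i → ∞.
ΔE_max = 13.6 × 9 / 1² = 122.4 eV.
λ_min = 1240 / 122.4 = 10.1 nm.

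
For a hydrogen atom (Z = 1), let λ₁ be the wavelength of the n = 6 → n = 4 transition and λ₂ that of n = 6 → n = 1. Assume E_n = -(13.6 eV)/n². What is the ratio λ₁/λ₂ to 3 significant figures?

28.0

λ ∝ 1/ΔE ∝ 1/(1/n_f² − 1/n_i²), and the Z² and hc factors cancel in the ratio.
λ₁/λ₂ = (1/1² − 1/6²)/(1/4² − 1/6²) = 0.9722/0.03472 = 28.0.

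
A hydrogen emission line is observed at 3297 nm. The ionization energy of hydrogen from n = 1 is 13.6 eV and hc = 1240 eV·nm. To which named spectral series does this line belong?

ΔE = 1240/3297 = 0.3761 eV.
This matches 13.6 × (1/5² − 1/9²), so n_f = 5: the Pfund series.

Pfund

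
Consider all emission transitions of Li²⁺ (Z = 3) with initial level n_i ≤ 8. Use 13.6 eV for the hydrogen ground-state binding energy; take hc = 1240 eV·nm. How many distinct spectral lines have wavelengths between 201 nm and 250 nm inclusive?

Enumerate all n_i → n_f pairs with 1 ≤ n_f < n_i ≤ 8 and compute λ = 1240 / [13.6·9·(1/n_f² − 1/n_i²)].
Lines falling in [201, 250] nm: 4→3 (208.4 nm), 8→4 (216.1 nm), 7→4 (240.7 nm).

3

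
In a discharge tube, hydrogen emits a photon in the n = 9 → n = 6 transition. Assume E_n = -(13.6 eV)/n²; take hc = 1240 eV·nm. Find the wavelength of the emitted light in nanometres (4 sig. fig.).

5908 nm

ΔE = 13.60 × (1/6² − 1/9²) = 13.60 × 0.01543 = 0.2099 eV.
λ = hc/ΔE = 1240 / 0.2099 = 5908 nm.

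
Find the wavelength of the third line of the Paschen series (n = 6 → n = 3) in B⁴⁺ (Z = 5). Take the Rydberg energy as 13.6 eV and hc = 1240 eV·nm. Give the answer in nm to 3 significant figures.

43.8 nm

The Paschen series terminates on n_f = 3; the third line has n_i = 3+3 = 6.
ΔE = 340.0 × (1/3² − 1/6²) = 28.33 eV.
λ = 1240 / 28.33 = 43.8 nm.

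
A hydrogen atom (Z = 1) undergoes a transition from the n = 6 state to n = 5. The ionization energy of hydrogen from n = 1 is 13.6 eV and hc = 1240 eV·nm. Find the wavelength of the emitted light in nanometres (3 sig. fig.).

ΔE = 13.60 × (1/5² − 1/6²) = 13.60 × 0.01222 = 0.1662 eV.
λ = hc/ΔE = 1240 / 0.1662 = 7460 nm.

7460 nm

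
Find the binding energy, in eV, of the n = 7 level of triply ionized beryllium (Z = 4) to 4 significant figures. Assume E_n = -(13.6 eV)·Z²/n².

E_n = −13.6 Z²/n² = −217.6/n² eV for Z = 4.
E_7 = −217.6/49 = −4.441 eV, so ionization (to E = 0) requires 4.441 eV.

4.441 eV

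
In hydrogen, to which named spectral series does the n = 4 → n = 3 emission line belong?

The series is set by the lower level: n_f = 3 is the Paschen series.

Paschen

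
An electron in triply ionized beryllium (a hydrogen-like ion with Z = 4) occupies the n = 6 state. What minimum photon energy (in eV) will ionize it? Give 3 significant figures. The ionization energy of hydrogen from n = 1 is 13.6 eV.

6.04 eV

E_n = −13.6 Z²/n² = −217.6/n² eV for Z = 4.
E_6 = −217.6/36 = −6.04 eV, so ionization (to E = 0) requires 6.04 eV.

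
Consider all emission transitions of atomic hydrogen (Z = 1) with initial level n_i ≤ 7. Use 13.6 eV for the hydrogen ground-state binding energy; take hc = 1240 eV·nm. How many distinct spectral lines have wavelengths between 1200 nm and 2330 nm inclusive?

Enumerate all n_i → n_f pairs with 1 ≤ n_f < n_i ≤ 7 and compute λ = 1240 / [13.6·1·(1/n_f² − 1/n_i²)].
Lines falling in [1200, 2330] nm: 5→3 (1282 nm), 4→3 (1876 nm), 7→4 (2166 nm).

3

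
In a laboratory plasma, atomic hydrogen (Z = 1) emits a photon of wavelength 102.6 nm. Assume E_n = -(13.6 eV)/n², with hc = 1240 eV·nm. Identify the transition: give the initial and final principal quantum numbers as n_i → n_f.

The photon energy is ΔE = hc/λ = 1240 / 102.6 = 12.09 eV.
With Z = 1, ΔE = 13.60 × (1/n_f² − 1/n_i²), so 1/n_f² − 1/n_i² = 0.8887.
Trying n_f = 1 gives 1/n_i² = 0.1113, i.e. n_i ≈ 3; this pair matches.

n_i = 3, n_f = 1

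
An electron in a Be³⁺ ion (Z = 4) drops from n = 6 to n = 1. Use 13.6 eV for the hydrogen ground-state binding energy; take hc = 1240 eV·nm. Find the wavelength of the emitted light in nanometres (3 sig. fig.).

5.86 nm

For Z = 4 the level energies scale as Z², so the effective Rydberg energy is 13.6 × 16 = 217.6 eV.
ΔE = 217.6 × (1/1² − 1/6²) = 217.6 × 0.9722 = 211.6 eV.
λ = hc/ΔE = 1240 / 211.6 = 5.86 nm.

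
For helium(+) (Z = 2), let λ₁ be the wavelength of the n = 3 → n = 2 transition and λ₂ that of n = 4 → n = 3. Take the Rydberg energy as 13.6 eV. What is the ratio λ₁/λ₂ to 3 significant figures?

λ ∝ 1/ΔE ∝ 1/(1/n_f² − 1/n_i²), and the Z² and hc factors cancel in the ratio.
λ₁/λ₂ = (1/3² − 1/4²)/(1/2² − 1/3²) = 0.04861/0.1389 = 0.350.

0.350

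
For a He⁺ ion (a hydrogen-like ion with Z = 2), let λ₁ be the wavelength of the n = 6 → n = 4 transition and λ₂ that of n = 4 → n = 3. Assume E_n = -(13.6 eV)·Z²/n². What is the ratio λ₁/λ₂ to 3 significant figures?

λ ∝ 1/ΔE ∝ 1/(1/n_f² − 1/n_i²), and the Z² and hc factors cancel in the ratio.
λ₁/λ₂ = (1/3² − 1/4²)/(1/4² − 1/6²) = 0.04861/0.03472 = 1.40.

1.40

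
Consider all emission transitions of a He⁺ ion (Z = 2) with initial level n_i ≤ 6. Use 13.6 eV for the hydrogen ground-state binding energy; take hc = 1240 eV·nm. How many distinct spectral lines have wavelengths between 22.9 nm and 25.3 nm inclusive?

Enumerate all n_i → n_f pairs with 1 ≤ n_f < n_i ≤ 6 and compute λ = 1240 / [13.6·4·(1/n_f² − 1/n_i²)].
Lines falling in [22.9, 25.3] nm: 6→1 (23.45 nm), 5→1 (23.74 nm), 4→1 (24.31 nm).

3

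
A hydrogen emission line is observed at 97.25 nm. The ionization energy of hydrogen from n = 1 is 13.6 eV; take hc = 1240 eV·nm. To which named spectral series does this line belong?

ΔE = 1240/97.25 = 12.75 eV.
This matches 13.6 × (1/1² − 1/4²), so n_f = 1: the Lyman series.

Lyman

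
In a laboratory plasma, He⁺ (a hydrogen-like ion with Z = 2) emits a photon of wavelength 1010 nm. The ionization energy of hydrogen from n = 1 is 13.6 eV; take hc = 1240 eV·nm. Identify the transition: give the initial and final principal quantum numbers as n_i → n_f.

n_i = 5, n_f = 4

The photon energy is ΔE = hc/λ = 1240 / 1010 = 1.228 eV.
With Z = 2, ΔE = 54.40 × (1/n_f² − 1/n_i²), so 1/n_f² − 1/n_i² = 0.02257.
Trying n_f = 4 gives 1/n_i² = 0.03993, i.e. n_i ≈ 5; this pair matches.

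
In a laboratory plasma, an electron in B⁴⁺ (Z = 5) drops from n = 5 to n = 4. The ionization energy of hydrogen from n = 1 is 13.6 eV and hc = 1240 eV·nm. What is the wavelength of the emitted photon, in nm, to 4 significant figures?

162.1 nm

For Z = 5 the level energies scale as Z², so the effective Rydberg energy is 13.6 × 25 = 340.0 eV.
ΔE = 340.0 × (1/4² − 1/5²) = 340.0 × 0.02250 = 7.650 eV.
λ = hc/ΔE = 1240 / 7.650 = 162.1 nm.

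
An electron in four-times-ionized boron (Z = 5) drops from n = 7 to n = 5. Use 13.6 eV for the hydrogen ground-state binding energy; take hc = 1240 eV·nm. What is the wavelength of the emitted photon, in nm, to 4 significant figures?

186.2 nm

For Z = 5 the level energies scale as Z², so the effective Rydberg energy is 13.6 × 25 = 340.0 eV.
ΔE = 340.0 × (1/5² − 1/7²) = 340.0 × 0.01959 = 6.661 eV.
λ = hc/ΔE = 1240 / 6.661 = 186.2 nm.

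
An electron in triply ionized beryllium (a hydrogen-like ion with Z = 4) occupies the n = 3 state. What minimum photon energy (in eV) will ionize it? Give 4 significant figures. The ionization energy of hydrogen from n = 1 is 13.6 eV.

E_n = −13.6 Z²/n² = −217.6/n² eV for Z = 4.
E_3 = −217.6/9 = −24.18 eV, so ionization (to E = 0) requires 24.18 eV.

24.18 eV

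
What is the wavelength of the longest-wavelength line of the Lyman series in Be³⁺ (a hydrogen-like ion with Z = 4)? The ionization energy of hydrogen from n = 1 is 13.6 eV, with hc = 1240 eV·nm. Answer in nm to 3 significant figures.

7.60 nm

The Lyman series terminates on n_f = 1; the first line has n_i = 1+1 = 2.
ΔE = 217.6 × (1/1² − 1/2²) = 163.2 eV.
λ = 1240 / 163.2 = 7.60 nm.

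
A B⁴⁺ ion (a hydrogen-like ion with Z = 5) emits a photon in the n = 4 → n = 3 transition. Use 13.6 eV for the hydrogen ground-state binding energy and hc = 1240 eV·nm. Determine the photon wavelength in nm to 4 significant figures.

For Z = 5 the level energies scale as Z², so the effective Rydberg energy is 13.6 × 25 = 340.0 eV.
ΔE = 340.0 × (1/3² − 1/4²) = 340.0 × 0.04861 = 16.53 eV.
λ = hc/ΔE = 1240 / 16.53 = 75.03 nm.

75.03 nm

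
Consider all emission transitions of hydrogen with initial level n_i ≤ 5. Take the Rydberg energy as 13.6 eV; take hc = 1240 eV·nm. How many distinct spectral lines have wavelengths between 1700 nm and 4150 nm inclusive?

Enumerate all n_i → n_f pairs with 1 ≤ n_f < n_i ≤ 5 and compute λ = 1240 / [13.6·1·(1/n_f² − 1/n_i²)].
Lines falling in [1700, 4150] nm: 4→3 (1876 nm), 5→4 (4052 nm).

2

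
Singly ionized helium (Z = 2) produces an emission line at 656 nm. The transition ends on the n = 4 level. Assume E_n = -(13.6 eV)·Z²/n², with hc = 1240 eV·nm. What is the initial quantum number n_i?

The photon energy is ΔE = hc/λ = 1240 / 656 = 1.890 eV.
With Z = 2, ΔE = 54.40 × (1/n_f² − 1/n_i²), so 1/n_f² − 1/n_i² = 0.03475.
With n_f = 4: 1/n_i² = 1/16 − 0.03475 = 0.02775, so n_i ≈ 6.00.

n_i = 6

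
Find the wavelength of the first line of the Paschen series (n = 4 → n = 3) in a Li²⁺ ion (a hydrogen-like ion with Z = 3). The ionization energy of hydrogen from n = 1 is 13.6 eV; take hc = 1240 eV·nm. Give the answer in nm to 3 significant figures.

The Paschen series terminates on n_f = 3; the first line has n_i = 3+1 = 4.
ΔE = 122.4 × (1/3² − 1/4²) = 5.950 eV.
λ = 1240 / 5.950 = 208 nm.

208 nm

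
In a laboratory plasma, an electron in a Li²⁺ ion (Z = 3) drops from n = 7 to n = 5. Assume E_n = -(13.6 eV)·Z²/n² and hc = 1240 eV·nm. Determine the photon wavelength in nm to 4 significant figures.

517.1 nm

For Z = 3 the level energies scale as Z², so the effective Rydberg energy is 13.6 × 9 = 122.4 eV.
ΔE = 122.4 × (1/5² − 1/7²) = 122.4 × 0.01959 = 2.398 eV.
λ = hc/ΔE = 1240 / 2.398 = 517.1 nm.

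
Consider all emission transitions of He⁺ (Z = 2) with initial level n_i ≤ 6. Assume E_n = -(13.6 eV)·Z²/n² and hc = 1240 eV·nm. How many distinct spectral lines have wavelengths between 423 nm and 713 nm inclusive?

2

Enumerate all n_i → n_f pairs with 1 ≤ n_f < n_i ≤ 6 and compute λ = 1240 / [13.6·4·(1/n_f² − 1/n_i²)].
Lines falling in [423, 713] nm: 4→3 (468.9 nm), 6→4 (656.5 nm).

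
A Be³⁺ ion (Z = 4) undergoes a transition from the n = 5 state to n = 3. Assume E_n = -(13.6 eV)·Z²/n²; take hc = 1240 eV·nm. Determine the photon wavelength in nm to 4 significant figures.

80.14 nm

For Z = 4 the level energies scale as Z², so the effective Rydberg energy is 13.6 × 16 = 217.6 eV.
ΔE = 217.6 × (1/3² − 1/5²) = 217.6 × 0.07111 = 15.47 eV.
λ = hc/ΔE = 1240 / 15.47 = 80.14 nm.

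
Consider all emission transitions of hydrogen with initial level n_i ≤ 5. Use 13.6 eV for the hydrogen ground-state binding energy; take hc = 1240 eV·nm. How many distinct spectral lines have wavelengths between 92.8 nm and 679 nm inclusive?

Enumerate all n_i → n_f pairs with 1 ≤ n_f < n_i ≤ 5 and compute λ = 1240 / [13.6·1·(1/n_f² − 1/n_i²)].
Lines falling in [92.8, 679] nm: 5→1 (94.98 nm), 4→1 (97.25 nm), 3→1 (102.6 nm), 2→1 (121.6 nm), 5→2 (434.2 nm), 4→2 (486.3 nm), 3→2 (656.5 nm).

7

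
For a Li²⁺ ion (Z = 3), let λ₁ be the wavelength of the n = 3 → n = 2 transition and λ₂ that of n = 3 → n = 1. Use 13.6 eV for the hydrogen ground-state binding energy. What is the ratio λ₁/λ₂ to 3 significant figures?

λ ∝ 1/ΔE ∝ 1/(1/n_f² − 1/n_i²), and the Z² and hc factors cancel in the ratio.
λ₁/λ₂ = (1/1² − 1/3²)/(1/2² − 1/3²) = 0.8889/0.1389 = 6.40.

6.40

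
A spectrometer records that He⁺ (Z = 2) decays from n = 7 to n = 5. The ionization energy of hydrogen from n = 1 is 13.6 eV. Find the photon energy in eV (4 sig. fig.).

1.066 eV

The Bohr energies scale as Z², so for Z = 2: E_n = −54.40/n² eV.
E_7 = −54.40/49 = −1.110 eV and E_5 = −54.40/25 = −2.176 eV.
The photon energy is |E_7 − E_5| = 1.066 eV.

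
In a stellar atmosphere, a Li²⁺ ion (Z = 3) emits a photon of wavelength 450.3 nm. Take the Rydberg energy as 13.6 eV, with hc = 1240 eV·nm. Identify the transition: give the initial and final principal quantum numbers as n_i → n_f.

n_i = 5, n_f = 4

The photon energy is ΔE = hc/λ = 1240 / 450.3 = 2.754 eV.
With Z = 3, ΔE = 122.4 × (1/n_f² − 1/n_i²), so 1/n_f² − 1/n_i² = 0.02250.
Trying n_f = 4 gives 1/n_i² = 0.04000, i.e. n_i ≈ 5; this pair matches.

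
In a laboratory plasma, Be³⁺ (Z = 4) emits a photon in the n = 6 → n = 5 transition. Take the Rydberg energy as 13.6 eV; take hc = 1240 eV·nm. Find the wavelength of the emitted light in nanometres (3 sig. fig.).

466 nm

For Z = 4 the level energies scale as Z², so the effective Rydberg energy is 13.6 × 16 = 217.6 eV.
ΔE = 217.6 × (1/5² − 1/6²) = 217.6 × 0.01222 = 2.660 eV.
λ = hc/ΔE = 1240 / 2.660 = 466 nm.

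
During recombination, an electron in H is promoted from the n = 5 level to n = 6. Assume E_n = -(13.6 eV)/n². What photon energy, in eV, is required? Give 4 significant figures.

E_6 = −13.60/36 = −0.3778 eV and E_5 = −13.60/25 = −0.5440 eV.
The photon energy is |E_6 − E_5| = 0.1662 eV.

0.1662 eV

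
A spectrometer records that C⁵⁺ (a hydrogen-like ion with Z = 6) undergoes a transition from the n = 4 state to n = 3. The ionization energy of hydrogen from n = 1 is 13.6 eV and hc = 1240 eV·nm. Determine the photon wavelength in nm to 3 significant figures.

52.1 nm

For Z = 6 the level energies scale as Z², so the effective Rydberg energy is 13.6 × 36 = 489.6 eV.
ΔE = 489.6 × (1/3² − 1/4²) = 489.6 × 0.04861 = 23.80 eV.
λ = hc/ΔE = 1240 / 23.80 = 52.1 nm.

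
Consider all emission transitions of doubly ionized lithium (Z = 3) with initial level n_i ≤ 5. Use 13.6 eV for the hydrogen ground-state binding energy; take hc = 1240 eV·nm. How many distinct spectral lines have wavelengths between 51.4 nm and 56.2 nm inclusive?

1

Enumerate all n_i → n_f pairs with 1 ≤ n_f < n_i ≤ 5 and compute λ = 1240 / [13.6·9·(1/n_f² − 1/n_i²)].
Lines falling in [51.4, 56.2] nm: 4→2 (54.03 nm).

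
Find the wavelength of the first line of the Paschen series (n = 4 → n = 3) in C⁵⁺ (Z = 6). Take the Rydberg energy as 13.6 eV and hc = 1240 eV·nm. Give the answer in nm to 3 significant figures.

The Paschen series terminates on n_f = 3; the first line has n_i = 3+1 = 4.
ΔE = 489.6 × (1/3² − 1/4²) = 23.80 eV.
λ = 1240 / 23.80 = 52.1 nm.

52.1 nm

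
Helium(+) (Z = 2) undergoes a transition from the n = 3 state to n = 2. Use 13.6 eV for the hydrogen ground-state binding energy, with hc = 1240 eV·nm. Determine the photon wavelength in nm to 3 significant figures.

For Z = 2 the level energies scale as Z², so the effective Rydberg energy is 13.6 × 4 = 54.40 eV.
ΔE = 54.40 × (1/2² − 1/3²) = 54.40 × 0.1389 = 7.556 eV.
λ = hc/ΔE = 1240 / 7.556 = 164 nm.

164 nm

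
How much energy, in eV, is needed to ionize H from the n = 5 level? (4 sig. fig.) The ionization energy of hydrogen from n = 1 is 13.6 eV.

0.5440 eV

E_5 = −13.60/25 = −0.5440 eV, so ionization (to E = 0) requires 0.5440 eV.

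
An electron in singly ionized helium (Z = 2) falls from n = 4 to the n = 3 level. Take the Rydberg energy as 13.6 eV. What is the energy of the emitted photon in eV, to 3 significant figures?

2.64 eV

The Bohr energies scale as Z², so for Z = 2: E_n = −54.40/n² eV.
E_4 = −54.40/16 = −3.400 eV and E_3 = −54.40/9 = −6.044 eV.
The photon energy is |E_4 − E_3| = 2.64 eV.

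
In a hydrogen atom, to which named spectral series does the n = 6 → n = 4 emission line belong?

Brackett

The series is set by the lower level: n_f = 4 is the Brackett series.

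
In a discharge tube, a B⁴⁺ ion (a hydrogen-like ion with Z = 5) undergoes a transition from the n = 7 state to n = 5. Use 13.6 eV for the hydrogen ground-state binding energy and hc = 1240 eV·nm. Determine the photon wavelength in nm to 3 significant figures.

For Z = 5 the level energies scale as Z², so the effective Rydberg energy is 13.6 × 25 = 340.0 eV.
ΔE = 340.0 × (1/5² − 1/7²) = 340.0 × 0.01959 = 6.661 eV.
λ = hc/ΔE = 1240 / 6.661 = 186 nm.

186 nm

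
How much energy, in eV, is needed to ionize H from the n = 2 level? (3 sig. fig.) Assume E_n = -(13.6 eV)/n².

E_2 = −13.60/4 = −3.40 eV, so ionization (to E = 0) requires 3.40 eV.

3.40 eV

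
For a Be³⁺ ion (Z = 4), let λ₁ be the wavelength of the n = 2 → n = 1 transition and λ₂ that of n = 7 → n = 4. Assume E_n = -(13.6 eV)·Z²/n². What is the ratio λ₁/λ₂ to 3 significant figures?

λ ∝ 1/ΔE ∝ 1/(1/n_f² − 1/n_i²), and the Z² and hc factors cancel in the ratio.
λ₁/λ₂ = (1/4² − 1/7²)/(1/1² − 1/2²) = 0.04209/0.7500 = 0.0561.

0.0561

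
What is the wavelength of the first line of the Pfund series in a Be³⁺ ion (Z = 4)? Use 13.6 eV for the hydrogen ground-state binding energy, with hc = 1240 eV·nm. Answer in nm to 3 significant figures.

466 nm

The Pfund series terminates on n_f = 5; the first line has n_i = 5+1 = 6.
ΔE = 217.6 × (1/5² − 1/6²) = 2.660 eV.
λ = 1240 / 2.660 = 466 nm.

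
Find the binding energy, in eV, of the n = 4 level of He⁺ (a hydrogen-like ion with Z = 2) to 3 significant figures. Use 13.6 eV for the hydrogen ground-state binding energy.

E_n = −13.6 Z²/n² = −54.40/n² eV for Z = 2.
E_4 = −54.40/16 = −3.40 eV, so ionization (to E = 0) requires 3.40 eV.

3.40 eV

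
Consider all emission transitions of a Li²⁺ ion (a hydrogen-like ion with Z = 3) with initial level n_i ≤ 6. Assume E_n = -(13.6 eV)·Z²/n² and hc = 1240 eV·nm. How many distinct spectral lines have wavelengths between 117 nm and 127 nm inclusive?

1

Enumerate all n_i → n_f pairs with 1 ≤ n_f < n_i ≤ 6 and compute λ = 1240 / [13.6·9·(1/n_f² − 1/n_i²)].
Lines falling in [117, 127] nm: 6→3 (121.6 nm).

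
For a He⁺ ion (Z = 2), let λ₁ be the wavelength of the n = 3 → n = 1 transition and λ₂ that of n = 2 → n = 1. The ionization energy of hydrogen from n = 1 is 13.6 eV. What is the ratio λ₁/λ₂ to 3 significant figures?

0.844

λ ∝ 1/ΔE ∝ 1/(1/n_f² − 1/n_i²), and the Z² and hc factors cancel in the ratio.
λ₁/λ₂ = (1/1² − 1/2²)/(1/1² − 1/3²) = 0.7500/0.8889 = 0.844.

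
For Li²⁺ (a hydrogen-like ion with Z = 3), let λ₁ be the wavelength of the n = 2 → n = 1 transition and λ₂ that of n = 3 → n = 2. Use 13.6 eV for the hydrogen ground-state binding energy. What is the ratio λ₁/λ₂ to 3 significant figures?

λ ∝ 1/ΔE ∝ 1/(1/n_f² − 1/n_i²), and the Z² and hc factors cancel in the ratio.
λ₁/λ₂ = (1/2² − 1/3²)/(1/1² − 1/2²) = 0.1389/0.7500 = 0.185.

0.185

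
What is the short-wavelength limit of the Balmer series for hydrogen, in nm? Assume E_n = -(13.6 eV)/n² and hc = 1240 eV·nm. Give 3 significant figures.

The Balmer series has lower level n_f = 2; the series limit corresponds to n_i → ∞.
ΔE_max = 13.6 × 1 / 2² = 3.400 eV.
λ_min = 1240 / 3.400 = 365 nm.

365 nm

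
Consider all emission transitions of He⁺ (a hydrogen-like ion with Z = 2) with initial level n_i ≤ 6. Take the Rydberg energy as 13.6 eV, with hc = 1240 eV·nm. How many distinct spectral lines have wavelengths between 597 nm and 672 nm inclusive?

Enumerate all n_i → n_f pairs with 1 ≤ n_f < n_i ≤ 6 and compute λ = 1240 / [13.6·4·(1/n_f² − 1/n_i²)].
Lines falling in [597, 672] nm: 6→4 (656.5 nm).

1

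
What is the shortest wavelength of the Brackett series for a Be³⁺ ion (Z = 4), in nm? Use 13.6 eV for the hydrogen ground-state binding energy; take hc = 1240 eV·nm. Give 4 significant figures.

91.18 nm

The Brackett series has lower level n_f = 4; the series limit corresponds to n_i → ∞.
ΔE_max = 13.6 × 16 / 4² = 13.60 eV.
λ_min = 1240 / 13.60 = 91.18 nm.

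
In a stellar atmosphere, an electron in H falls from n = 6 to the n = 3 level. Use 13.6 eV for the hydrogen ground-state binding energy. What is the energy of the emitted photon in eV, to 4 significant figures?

E_6 = −13.60/36 = −0.3778 eV and E_3 = −13.60/9 = −1.511 eV.
The photon energy is |E_6 − E_3| = 1.133 eV.

1.133 eV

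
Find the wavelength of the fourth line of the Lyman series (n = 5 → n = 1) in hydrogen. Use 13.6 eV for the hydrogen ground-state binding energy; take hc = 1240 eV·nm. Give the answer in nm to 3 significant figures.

The Lyman series terminates on n_f = 1; the fourth line has n_i = 1+4 = 5.
ΔE = 13.60 × (1/1² − 1/5²) = 13.06 eV.
λ = 1240 / 13.06 = 95.0 nm.

95.0 nm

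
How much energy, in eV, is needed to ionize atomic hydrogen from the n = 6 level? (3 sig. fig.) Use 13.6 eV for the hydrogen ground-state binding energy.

E_6 = −13.60/36 = −0.378 eV, so ionization (to E = 0) requires 0.378 eV.

0.378 eV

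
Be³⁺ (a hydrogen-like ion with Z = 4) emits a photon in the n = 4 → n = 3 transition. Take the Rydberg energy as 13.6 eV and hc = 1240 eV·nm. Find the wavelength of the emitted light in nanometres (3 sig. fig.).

For Z = 4 the level energies scale as Z², so the effective Rydberg energy is 13.6 × 16 = 217.6 eV.
ΔE = 217.6 × (1/3² − 1/4²) = 217.6 × 0.04861 = 10.58 eV.
λ = hc/ΔE = 1240 / 10.58 = 117 nm.

117 nm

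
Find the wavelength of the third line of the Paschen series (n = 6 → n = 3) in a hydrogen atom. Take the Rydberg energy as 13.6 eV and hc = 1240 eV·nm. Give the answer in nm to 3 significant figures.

1090 nm

The Paschen series terminates on n_f = 3; the third line has n_i = 3+3 = 6.
ΔE = 13.60 × (1/3² − 1/6²) = 1.133 eV.
λ = 1240 / 1.133 = 1090 nm.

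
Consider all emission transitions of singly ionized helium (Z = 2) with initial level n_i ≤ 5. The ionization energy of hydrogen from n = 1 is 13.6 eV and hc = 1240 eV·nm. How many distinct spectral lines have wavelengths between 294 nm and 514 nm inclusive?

2

Enumerate all n_i → n_f pairs with 1 ≤ n_f < n_i ≤ 5 and compute λ = 1240 / [13.6·4·(1/n_f² − 1/n_i²)].
Lines falling in [294, 514] nm: 5→3 (320.5 nm), 4→3 (468.9 nm).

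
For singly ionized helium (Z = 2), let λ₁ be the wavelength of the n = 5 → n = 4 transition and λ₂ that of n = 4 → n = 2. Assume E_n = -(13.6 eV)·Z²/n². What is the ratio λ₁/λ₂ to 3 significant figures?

8.33

λ ∝ 1/ΔE ∝ 1/(1/n_f² − 1/n_i²), and the Z² and hc factors cancel in the ratio.
λ₁/λ₂ = (1/2² − 1/4²)/(1/4² − 1/5²) = 0.1875/0.02250 = 8.33.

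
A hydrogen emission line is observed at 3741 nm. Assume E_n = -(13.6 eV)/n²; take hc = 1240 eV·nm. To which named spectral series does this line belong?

ΔE = 1240/3741 = 0.3315 eV.
This matches 13.6 × (1/5² − 1/8²), so n_f = 5: the Pfund series.

Pfund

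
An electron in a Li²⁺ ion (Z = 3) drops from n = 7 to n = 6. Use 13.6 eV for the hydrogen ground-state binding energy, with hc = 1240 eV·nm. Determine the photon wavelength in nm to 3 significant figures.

1370 nm

For Z = 3 the level energies scale as Z², so the effective Rydberg energy is 13.6 × 9 = 122.4 eV.
ΔE = 122.4 × (1/6² − 1/7²) = 122.4 × 0.007370 = 0.9020 eV.
λ = hc/ΔE = 1240 / 0.9020 = 1370 nm.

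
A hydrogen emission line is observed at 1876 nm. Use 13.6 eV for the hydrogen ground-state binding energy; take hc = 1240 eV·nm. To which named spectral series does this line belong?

ΔE = 1240/1876 = 0.6610 eV.
This matches 13.6 × (1/3² − 1/4²), so n_f = 3: the Paschen series.

Paschen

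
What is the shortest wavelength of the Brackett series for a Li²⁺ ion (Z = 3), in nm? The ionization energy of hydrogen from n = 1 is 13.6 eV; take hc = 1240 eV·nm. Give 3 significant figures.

The Brackett series has lower level n_f = 4; the series limit corresponds to n_i → ∞.
ΔE_max = 13.6 × 9 / 4² = 7.650 eV.
λ_min = 1240 / 7.650 = 162 nm.

162 nm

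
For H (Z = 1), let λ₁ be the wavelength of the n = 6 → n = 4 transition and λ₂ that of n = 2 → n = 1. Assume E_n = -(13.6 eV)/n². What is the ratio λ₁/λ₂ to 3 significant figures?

21.6

λ ∝ 1/ΔE ∝ 1/(1/n_f² − 1/n_i²), and the Z² and hc factors cancel in the ratio.
λ₁/λ₂ = (1/1² − 1/2²)/(1/4² − 1/6²) = 0.7500/0.03472 = 21.6.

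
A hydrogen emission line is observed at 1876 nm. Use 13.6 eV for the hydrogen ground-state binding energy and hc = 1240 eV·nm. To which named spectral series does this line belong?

ΔE = 1240/1876 = 0.6610 eV.
This matches 13.6 × (1/3² − 1/4²), so n_f = 3: the Paschen series.

Paschen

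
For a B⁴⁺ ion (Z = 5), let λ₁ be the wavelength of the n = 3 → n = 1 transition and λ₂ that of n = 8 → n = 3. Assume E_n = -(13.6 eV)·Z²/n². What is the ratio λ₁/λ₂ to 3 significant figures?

0.107

λ ∝ 1/ΔE ∝ 1/(1/n_f² − 1/n_i²), and the Z² and hc factors cancel in the ratio.
λ₁/λ₂ = (1/3² − 1/8²)/(1/1² − 1/3²) = 0.09549/0.8889 = 0.107.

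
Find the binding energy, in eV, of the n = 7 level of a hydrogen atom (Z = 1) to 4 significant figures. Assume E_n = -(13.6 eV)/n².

0.2776 eV

E_7 = −13.60/49 = −0.2776 eV, so ionization (to E = 0) requires 0.2776 eV.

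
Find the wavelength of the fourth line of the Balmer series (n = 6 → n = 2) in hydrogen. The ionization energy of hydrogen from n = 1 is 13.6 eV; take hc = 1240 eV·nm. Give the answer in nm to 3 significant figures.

The Balmer series terminates on n_f = 2; the fourth line has n_i = 2+4 = 6.
ΔE = 13.60 × (1/2² − 1/6²) = 3.022 eV.
λ = 1240 / 3.022 = 410 nm.

410 nm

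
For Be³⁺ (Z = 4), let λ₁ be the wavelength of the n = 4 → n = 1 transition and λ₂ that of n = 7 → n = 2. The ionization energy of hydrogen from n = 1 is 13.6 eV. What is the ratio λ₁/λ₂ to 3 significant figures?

λ ∝ 1/ΔE ∝ 1/(1/n_f² − 1/n_i²), and the Z² and hc factors cancel in the ratio.
λ₁/λ₂ = (1/2² − 1/7²)/(1/1² − 1/4²) = 0.2296/0.9375 = 0.245.

0.245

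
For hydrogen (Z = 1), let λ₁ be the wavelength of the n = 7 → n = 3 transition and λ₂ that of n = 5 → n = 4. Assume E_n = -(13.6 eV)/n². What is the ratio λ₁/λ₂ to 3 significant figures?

λ ∝ 1/ΔE ∝ 1/(1/n_f² − 1/n_i²), and the Z² and hc factors cancel in the ratio.
λ₁/λ₂ = (1/4² − 1/5²)/(1/3² − 1/7²) = 0.02250/0.09070 = 0.248.

0.248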